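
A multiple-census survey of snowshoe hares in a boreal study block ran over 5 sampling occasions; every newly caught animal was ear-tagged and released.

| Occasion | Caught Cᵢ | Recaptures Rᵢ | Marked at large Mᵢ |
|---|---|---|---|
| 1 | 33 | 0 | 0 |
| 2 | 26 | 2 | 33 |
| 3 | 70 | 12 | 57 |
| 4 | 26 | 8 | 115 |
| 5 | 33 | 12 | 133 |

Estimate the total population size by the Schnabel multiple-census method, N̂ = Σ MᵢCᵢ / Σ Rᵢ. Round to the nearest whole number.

N ≈ 360

Σ MᵢCᵢ = 0·33 + 33·26 + 57·70 + 115·26 + 133·33 = 0 + 858 + 3990 + 2990 + 4389 = 12227
Σ Rᵢ = 0 + 2 + 12 + 8 + 12 = 34
N̂ = 12227 / 34 ≈ 359.6 → 360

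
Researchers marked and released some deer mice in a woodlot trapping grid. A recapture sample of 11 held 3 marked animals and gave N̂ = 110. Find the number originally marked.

From N = M·C/R: M = N·R / C = 110·3 / 11 = 330 / 11 = 30.

M = 30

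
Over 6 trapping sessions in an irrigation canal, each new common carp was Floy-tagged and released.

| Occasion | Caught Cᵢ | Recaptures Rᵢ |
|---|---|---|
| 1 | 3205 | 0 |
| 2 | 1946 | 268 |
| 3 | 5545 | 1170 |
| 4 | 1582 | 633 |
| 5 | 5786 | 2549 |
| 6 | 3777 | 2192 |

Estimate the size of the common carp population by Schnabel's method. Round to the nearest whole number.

N ≈ 23,164

Marked at large before each occasion: Mᵢ = Σⱼ<ᵢ (Cⱼ − Rⱼ) → M1=0, M2=3205, M3=4883, M4=9258, M5=10207, M6=13444
Σ MᵢCᵢ = 0·3205 + 3205·1946 + 4883·5545 + 9258·1582 + 10207·5786 + 13444·3777 = 0 + 6236930 + 27076235 + 14646156 + 59057702 + 50777988 = 157795011
Σ Rᵢ = 0 + 268 + 1170 + 633 + 2549 + 2192 = 6812
N̂ = 157795011 / 6812 ≈ 23164.3 → 23164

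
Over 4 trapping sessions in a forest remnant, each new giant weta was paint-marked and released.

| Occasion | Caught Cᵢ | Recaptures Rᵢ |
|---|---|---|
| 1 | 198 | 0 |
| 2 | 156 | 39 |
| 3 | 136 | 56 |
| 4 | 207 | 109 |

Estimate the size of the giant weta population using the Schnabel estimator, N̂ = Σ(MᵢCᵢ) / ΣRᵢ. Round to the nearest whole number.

N ≈ 762

Marked at large before each occasion: Mᵢ = Σⱼ<ᵢ (Cⱼ − Rⱼ) → M1=0, M2=198, M3=315, M4=395
Σ MᵢCᵢ = 0·198 + 198·156 + 315·136 + 395·207 = 0 + 30888 + 42840 + 81765 = 155493
Σ Rᵢ = 0 + 39 + 56 + 109 = 204
N̂ = 155493 / 204 ≈ 762.2 → 762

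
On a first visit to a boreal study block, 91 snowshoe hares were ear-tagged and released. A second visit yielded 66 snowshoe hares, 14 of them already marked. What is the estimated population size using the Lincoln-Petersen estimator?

N = 429

N = (91 × 66) / 14 = 6006 / 14 = 429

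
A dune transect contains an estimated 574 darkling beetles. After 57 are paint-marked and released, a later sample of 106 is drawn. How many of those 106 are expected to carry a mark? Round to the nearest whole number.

Expected recaptures E[R] = M·C / N.
E[R] = 57 × 106 / 574 = 6042 / 574 ≈ 10.5 → 11

expected recaptures ≈ 11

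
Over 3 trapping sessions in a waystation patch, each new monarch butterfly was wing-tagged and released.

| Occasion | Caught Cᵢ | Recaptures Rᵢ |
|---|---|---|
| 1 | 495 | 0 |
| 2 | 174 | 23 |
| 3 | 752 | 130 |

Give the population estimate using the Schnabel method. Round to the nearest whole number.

N ≈ 3738

Marked at large before each occasion: Mᵢ = Σⱼ<ᵢ (Cⱼ − Rⱼ) → M1=0, M2=495, M3=646
Σ MᵢCᵢ = 0·495 + 495·174 + 646·752 = 0 + 86130 + 485792 = 571922
Σ Rᵢ = 0 + 23 + 130 = 153
N̂ = 571922 / 153 ≈ 3738.1 → 3738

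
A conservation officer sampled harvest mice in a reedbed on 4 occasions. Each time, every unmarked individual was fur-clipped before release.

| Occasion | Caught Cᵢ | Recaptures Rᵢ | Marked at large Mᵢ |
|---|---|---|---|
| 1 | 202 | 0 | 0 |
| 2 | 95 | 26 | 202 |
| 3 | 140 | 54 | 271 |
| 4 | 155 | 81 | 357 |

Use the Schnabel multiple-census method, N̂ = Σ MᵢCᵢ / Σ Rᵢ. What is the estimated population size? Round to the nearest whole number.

Σ MᵢCᵢ = 0·202 + 202·95 + 271·140 + 357·155 = 0 + 19190 + 37940 + 55335 = 112465
Σ Rᵢ = 0 + 26 + 54 + 81 = 161
N̂ = 112465 / 161 ≈ 698.5 → 699

N ≈ 699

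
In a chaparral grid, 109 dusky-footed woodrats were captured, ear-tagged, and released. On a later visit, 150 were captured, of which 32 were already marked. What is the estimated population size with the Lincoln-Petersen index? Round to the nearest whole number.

Lincoln-Petersen assumes M/N = R/C, so N = M·C / R.
N = (109 × 150) / 32 = 16350 / 32 ≈ 510.9 → 511

N ≈ 511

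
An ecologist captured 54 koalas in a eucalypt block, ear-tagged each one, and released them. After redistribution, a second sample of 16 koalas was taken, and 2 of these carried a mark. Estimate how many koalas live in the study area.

N = 432

N = (54 × 16) / 2 = 864 / 2 = 432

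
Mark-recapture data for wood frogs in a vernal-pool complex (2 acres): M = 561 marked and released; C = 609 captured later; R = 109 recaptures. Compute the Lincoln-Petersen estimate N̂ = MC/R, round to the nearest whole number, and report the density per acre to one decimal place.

density ≈ 1567.0 wood frogs per acre

N̂ = 561·609/109 = 341649/109 ≈ 3134.4 → 3134
Density = N̂ / area = 3134 / 2 = 1567.0 per acre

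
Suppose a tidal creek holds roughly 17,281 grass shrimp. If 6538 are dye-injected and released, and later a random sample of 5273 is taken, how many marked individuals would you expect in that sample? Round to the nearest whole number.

Expected recaptures E[R] = M·C / N.
E[R] = 6538 × 5273 / 17281 = 34474874 / 17281 ≈ 1995.0 → 1995

expected recaptures ≈ 1995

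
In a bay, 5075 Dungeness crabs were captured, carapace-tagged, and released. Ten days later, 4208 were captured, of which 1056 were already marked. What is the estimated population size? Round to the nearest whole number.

N = (5075 × 4208) / 1056 = 21355600 / 1056 ≈ 20223.1 → 20223

N ≈ 20,223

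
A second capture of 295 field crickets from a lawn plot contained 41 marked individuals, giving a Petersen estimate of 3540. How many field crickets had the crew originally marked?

M = 492

From N = M·C/R: M = N·R / C = 3540·41 / 295 = 145140 / 295 = 492.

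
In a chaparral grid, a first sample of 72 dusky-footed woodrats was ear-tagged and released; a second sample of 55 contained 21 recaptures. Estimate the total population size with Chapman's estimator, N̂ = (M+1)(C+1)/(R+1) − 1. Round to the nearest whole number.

N ≈ 185

N̂ = (72+1)(55+1)/(21+1) − 1 = 73·56/22 − 1
= 4088/22 − 1 ≈ 185.8 − 1 ≈ 184.8 → 185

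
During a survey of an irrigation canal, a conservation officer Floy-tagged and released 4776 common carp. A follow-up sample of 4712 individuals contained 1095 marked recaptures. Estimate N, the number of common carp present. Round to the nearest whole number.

N ≈ 20,552

Lincoln-Petersen assumes M/N = R/C, so N = M·C / R.
N = (4776 × 4712) / 1095 = 22504512 / 1095 ≈ 20552.1 → 20552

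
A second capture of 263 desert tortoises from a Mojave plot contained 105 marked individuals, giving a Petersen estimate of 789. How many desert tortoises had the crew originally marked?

From N = M·C/R: M = N·R / C = 789·105 / 263 = 82845 / 263 = 315.

M = 315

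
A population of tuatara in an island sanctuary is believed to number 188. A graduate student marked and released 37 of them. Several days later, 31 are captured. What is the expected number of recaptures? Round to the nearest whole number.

Expected recaptures E[R] = M·C / N.
E[R] = 37 × 31 / 188 = 1147 / 188 ≈ 6.1 → 6

expected recaptures ≈ 6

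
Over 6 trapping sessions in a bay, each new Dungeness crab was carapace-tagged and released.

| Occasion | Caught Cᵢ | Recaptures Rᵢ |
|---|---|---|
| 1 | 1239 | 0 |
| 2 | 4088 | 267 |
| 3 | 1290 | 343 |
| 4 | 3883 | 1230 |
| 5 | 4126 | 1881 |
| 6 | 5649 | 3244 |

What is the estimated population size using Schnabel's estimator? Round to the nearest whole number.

Marked at large before each occasion: Mᵢ = Σⱼ<ᵢ (Cⱼ − Rⱼ) → M1=0, M2=1239, M3=5060, M4=6007, M5=8660, M6=10905
Σ MᵢCᵢ = 0·1239 + 1239·4088 + 5060·1290 + 6007·3883 + 8660·4126 + 10905·5649 = 0 + 5065032 + 6527400 + 23325181 + 35731160 + 61602345 = 132251118
Σ Rᵢ = 0 + 267 + 343 + 1230 + 1881 + 3244 = 6965
N̂ = 132251118 / 6965 ≈ 18988.0 → 18988

N ≈ 18,988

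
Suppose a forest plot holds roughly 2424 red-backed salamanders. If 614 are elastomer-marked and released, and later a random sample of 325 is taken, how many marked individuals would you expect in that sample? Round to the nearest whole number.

expected recaptures ≈ 82

The marked fraction of the population is 614/2424, so in a sample of 325 expect C·(M/N) marked.
E[R] = 614 × 325 / 2424 = 199550 / 2424 ≈ 82.3 → 82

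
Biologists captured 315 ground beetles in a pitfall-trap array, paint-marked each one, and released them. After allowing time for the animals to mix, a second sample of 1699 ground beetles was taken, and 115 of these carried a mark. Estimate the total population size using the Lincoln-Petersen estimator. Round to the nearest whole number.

N ≈ 4654

N = (315 × 1699) / 115 = 535185 / 115 ≈ 4653.8 → 4654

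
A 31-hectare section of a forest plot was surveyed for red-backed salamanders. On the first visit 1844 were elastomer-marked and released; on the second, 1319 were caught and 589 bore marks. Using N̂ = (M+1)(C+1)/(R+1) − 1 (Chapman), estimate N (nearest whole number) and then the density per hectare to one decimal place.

density ≈ 133.1 red-backed salamanders per hectare

N̂ = 1845·1320/590 − 1 = 2435400/590 − 1 ≈ 4126.8 → 4127
Density = N̂ / area = 4127 / 31 ≈ 133.13 → 133.1 per hectare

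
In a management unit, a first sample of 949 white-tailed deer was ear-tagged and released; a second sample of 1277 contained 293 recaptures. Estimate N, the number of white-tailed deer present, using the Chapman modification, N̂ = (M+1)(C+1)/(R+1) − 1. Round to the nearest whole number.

N ≈ 4129

N̂ = (949+1)(1277+1)/(293+1) − 1 = 950·1278/294 − 1
= 1214100/294 − 1 ≈ 4129.6 − 1 ≈ 4128.6 → 4129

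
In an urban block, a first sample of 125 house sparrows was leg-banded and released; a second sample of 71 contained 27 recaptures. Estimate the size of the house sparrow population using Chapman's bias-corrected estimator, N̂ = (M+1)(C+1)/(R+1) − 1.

N = 323

N̂ = (125+1)(71+1)/(27+1) − 1 = 126·72/28 − 1
= 9072/28 − 1 = 324 − 1 = 323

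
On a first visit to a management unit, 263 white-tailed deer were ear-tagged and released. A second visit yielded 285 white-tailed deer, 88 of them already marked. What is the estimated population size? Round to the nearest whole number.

N ≈ 852

The marked fraction in the recapture sample should equal the marked fraction in the population: 88/285 = 263/N.
N = (263 × 285) / 88 = 74955 / 88 ≈ 851.8 → 852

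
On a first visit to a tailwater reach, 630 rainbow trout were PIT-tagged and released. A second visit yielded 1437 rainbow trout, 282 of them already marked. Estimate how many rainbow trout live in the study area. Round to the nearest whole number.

The marked fraction in the recapture sample should equal the marked fraction in the population: 282/1437 = 630/N.
N = (630 × 1437) / 282 = 905310 / 282 ≈ 3210.3 → 3210

N ≈ 3210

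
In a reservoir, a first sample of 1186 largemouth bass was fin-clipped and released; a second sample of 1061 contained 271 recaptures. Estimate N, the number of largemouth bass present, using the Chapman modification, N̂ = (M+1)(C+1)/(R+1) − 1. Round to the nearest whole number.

N̂ = (1186+1)(1061+1)/(271+1) − 1 = 1187·1062/272 − 1
= 1260594/272 − 1 ≈ 4634.5 − 1 ≈ 4633.5 → 4634

N ≈ 4634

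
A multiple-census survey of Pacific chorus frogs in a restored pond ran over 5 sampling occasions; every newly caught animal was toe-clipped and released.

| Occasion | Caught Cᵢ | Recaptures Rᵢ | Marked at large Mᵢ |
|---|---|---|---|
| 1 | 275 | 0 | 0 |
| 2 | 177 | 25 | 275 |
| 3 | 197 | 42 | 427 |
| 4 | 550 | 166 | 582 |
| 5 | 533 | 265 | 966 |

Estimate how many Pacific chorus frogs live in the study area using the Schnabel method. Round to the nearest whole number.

Σ MᵢCᵢ = 0·275 + 275·177 + 427·197 + 582·550 + 966·533 = 0 + 48675 + 84119 + 320100 + 514878 = 967772
Σ Rᵢ = 0 + 25 + 42 + 166 + 265 = 498
N̂ = 967772 / 498 ≈ 1943.3 → 1943

N ≈ 1943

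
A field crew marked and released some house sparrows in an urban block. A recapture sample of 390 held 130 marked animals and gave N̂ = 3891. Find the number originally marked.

M = 1297

From N = M·C/R: M = N·R / C = 3891·130 / 390 = 505830 / 390 = 1297.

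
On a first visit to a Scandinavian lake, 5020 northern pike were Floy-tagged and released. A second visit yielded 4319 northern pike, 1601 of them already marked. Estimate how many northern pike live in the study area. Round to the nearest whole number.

If marked individuals mix randomly, R/C ≈ M/N, giving N ≈ M·C/R.
N = (5020 × 4319) / 1601 = 21681380 / 1601 ≈ 13542.4 → 13542

N ≈ 13,542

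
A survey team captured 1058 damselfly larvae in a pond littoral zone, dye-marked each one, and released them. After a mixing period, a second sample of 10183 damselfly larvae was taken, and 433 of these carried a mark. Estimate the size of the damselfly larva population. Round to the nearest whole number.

N ≈ 24,881

N = (1058 × 10183) / 433 = 10773614 / 433 ≈ 24881.3 → 24881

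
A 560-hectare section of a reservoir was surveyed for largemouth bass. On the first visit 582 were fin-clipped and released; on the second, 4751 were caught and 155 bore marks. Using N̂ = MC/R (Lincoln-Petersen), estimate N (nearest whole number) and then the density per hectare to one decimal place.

N̂ = 582·4751/155 = 2765082/155 ≈ 17839.2 → 17839
Density = N̂ / area = 17839 / 560 ≈ 31.86 → 31.9 per hectare

density ≈ 31.9 largemouth bass per hectare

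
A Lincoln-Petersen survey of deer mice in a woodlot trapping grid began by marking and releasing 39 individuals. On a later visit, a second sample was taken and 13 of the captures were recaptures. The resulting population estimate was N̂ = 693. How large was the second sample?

C = 231

From N = M·C/R: C = N·R / M = 693·13 / 39 = 9009 / 39 = 231.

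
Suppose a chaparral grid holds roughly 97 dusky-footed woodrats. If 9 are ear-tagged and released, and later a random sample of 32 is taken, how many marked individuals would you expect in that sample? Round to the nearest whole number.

expected recaptures ≈ 3

The marked fraction of the population is 9/97, so in a sample of 32 expect C·(M/N) marked.
E[R] = 9 × 32 / 97 = 288 / 97 ≈ 3.0 → 3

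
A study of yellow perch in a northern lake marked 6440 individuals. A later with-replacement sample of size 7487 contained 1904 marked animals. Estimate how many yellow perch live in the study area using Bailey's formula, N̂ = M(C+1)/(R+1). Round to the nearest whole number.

N̂ = 6440·(7487+1)/(1904+1) = 6440·7488/1905 = 48222720/1905 ≈ 25313.8 → 25314

N ≈ 25,314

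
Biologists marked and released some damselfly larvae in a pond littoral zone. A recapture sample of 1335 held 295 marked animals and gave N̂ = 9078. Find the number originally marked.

M = 2006

From N = M·C/R: M = N·R / C = 9078·295 / 1335 = 2678010 / 1335 = 2006.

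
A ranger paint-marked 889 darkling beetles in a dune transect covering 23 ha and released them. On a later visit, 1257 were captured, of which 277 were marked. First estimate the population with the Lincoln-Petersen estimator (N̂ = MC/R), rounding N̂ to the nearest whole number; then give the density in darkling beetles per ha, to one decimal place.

N̂ = 889·1257/277 = 1117473/277 ≈ 4034.2 → 4034
Density = N̂ / area = 4034 / 23 ≈ 175.39 → 175.4 per ha

density ≈ 175.4 darkling beetles per ha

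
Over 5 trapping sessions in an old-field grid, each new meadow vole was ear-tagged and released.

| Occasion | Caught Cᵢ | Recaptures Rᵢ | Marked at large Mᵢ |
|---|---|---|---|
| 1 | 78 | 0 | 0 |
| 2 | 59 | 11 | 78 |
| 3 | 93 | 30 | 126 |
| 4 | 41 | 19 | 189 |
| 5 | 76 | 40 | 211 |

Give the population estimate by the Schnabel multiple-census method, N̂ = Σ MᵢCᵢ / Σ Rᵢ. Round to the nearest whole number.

N ≈ 401

Σ MᵢCᵢ = 0·78 + 78·59 + 126·93 + 189·41 + 211·76 = 0 + 4602 + 11718 + 7749 + 16036 = 40105
Σ Rᵢ = 0 + 11 + 30 + 19 + 40 = 100
N̂ = 40105 / 100 ≈ 401.1 → 401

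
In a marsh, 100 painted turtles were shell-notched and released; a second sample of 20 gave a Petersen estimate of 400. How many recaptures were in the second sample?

R = 5

From N = M·C/R: R = M·C / N = 100·20 / 400 = 2000 / 400 = 5.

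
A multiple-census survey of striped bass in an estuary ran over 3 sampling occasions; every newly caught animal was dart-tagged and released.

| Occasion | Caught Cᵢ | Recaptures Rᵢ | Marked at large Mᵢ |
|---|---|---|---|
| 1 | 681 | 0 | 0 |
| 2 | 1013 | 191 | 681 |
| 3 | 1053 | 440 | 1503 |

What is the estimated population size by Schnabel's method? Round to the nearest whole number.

N ≈ 3601

Σ MᵢCᵢ = 0·681 + 681·1013 + 1503·1053 = 0 + 689853 + 1582659 = 2272512
Σ Rᵢ = 0 + 191 + 440 = 631
N̂ = 2272512 / 631 ≈ 3601.4 → 3601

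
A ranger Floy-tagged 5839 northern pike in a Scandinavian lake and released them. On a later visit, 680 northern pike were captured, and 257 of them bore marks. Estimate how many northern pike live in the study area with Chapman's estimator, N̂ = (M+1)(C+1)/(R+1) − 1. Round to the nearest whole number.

N̂ = (5839+1)(680+1)/(257+1) − 1 = 5840·681/258 − 1
= 3977040/258 − 1 ≈ 15414.9 − 1 ≈ 15413.9 → 15414

N ≈ 15,414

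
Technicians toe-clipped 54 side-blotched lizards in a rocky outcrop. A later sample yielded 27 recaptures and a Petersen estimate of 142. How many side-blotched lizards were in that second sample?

C = 71

From N = M·C/R: C = N·R / M = 142·27 / 54 = 3834 / 54 = 71.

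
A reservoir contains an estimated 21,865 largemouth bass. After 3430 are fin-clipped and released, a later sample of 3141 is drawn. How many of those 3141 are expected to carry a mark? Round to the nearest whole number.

expected recaptures ≈ 493

The marked fraction of the population is 3430/21865, so in a sample of 3141 expect C·(M/N) marked.
E[R] = 3430 × 3141 / 21865 = 10773630 / 21865 ≈ 492.7 → 493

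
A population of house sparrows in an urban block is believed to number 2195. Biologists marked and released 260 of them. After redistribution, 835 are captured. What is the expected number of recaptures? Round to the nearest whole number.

Expected recaptures E[R] = M·C / N.
E[R] = 260 × 835 / 2195 = 217100 / 2195 ≈ 98.9 → 99

expected recaptures ≈ 99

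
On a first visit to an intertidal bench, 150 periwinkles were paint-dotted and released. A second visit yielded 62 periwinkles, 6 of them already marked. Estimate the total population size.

N = (150 × 62) / 6 = 9300 / 6 = 1550

N = 1550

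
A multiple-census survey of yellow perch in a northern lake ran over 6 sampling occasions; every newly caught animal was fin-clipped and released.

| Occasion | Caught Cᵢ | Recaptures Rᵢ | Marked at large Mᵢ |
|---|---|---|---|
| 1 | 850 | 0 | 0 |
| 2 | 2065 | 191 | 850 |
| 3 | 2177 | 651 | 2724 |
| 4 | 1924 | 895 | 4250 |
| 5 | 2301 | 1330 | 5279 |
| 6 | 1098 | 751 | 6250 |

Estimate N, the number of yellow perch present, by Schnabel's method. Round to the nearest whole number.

Σ MᵢCᵢ = 0·850 + 850·2065 + 2724·2177 + 4250·1924 + 5279·2301 + 6250·1098 = 0 + 1755250 + 5930148 + 8177000 + 12146979 + 6862500 = 34871877
Σ Rᵢ = 0 + 191 + 651 + 895 + 1330 + 751 = 3818
N̂ = 34871877 / 3818 ≈ 9133.5 → 9134

N ≈ 9134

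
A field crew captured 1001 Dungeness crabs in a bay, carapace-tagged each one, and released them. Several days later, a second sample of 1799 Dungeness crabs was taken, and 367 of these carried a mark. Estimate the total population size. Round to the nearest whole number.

N ≈ 4907

If marked individuals mix randomly, R/C ≈ M/N, giving N ≈ M·C/R.
N = (1001 × 1799) / 367 = 1800799 / 367 ≈ 4906.8 → 4907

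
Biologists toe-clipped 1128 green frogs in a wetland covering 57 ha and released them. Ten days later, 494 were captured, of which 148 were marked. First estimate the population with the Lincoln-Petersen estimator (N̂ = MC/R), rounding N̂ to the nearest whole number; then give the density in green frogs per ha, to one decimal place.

density ≈ 66.1 green frogs per ha

N̂ = 1128·494/148 = 557232/148 ≈ 3765.1 → 3765
Density = N̂ / area = 3765 / 57 ≈ 66.05 → 66.1 per ha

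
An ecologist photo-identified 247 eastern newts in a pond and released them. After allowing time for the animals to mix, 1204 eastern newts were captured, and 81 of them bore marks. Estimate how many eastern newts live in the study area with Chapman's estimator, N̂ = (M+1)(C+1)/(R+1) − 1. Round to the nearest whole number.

N̂ = (247+1)(1204+1)/(81+1) − 1 = 248·1205/82 − 1
= 298840/82 − 1 ≈ 3644.4 − 1 ≈ 3643.4 → 3643

N ≈ 3643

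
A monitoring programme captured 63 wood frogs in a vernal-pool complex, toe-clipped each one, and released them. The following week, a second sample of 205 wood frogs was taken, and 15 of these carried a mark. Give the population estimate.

N = 861

Lincoln-Petersen assumes M/N = R/C, so N = M·C / R.
N = (63 × 205) / 15 = 12915 / 15 = 861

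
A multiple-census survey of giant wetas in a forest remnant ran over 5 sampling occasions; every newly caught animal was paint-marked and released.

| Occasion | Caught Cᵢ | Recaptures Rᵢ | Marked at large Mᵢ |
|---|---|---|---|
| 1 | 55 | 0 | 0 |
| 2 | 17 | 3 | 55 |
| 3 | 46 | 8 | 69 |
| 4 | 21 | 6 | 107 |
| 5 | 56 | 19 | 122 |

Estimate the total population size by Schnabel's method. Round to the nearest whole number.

Σ MᵢCᵢ = 0·55 + 55·17 + 69·46 + 107·21 + 122·56 = 0 + 935 + 3174 + 2247 + 6832 = 13188
Σ Rᵢ = 0 + 3 + 8 + 6 + 19 = 36
N̂ = 13188 / 36 ≈ 366.3 → 366

N ≈ 366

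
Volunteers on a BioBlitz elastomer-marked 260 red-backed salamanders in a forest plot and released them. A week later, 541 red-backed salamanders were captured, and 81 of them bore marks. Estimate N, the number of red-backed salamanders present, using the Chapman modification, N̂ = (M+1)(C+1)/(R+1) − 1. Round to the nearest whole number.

N̂ = (260+1)(541+1)/(81+1) − 1 = 261·542/82 − 1
= 141462/82 − 1 ≈ 1725.1 − 1 ≈ 1724.1 → 1724

N ≈ 1724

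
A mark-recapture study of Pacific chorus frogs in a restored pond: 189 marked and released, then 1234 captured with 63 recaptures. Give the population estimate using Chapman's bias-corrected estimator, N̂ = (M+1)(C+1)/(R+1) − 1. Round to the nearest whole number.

N ≈ 3665

N̂ = (189+1)(1234+1)/(63+1) − 1 = 190·1235/64 − 1
= 234650/64 − 1 ≈ 3666.4 − 1 ≈ 3665.4 → 3665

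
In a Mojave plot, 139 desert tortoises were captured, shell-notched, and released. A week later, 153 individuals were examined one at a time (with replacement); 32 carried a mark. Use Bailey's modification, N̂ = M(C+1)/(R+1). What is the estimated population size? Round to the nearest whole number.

N̂ = 139·(153+1)/(32+1) = 139·154/33 = 21406/33 ≈ 648.7 → 649

N ≈ 649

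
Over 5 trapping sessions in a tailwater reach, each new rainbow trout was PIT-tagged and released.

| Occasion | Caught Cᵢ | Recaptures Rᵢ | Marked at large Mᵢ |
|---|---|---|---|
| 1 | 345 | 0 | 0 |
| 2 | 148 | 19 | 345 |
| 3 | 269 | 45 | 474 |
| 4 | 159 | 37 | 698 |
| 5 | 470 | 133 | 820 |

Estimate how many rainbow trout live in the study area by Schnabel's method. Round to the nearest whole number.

N ≈ 2884

Σ MᵢCᵢ = 0·345 + 345·148 + 474·269 + 698·159 + 820·470 = 0 + 51060 + 127506 + 110982 + 385400 = 674948
Σ Rᵢ = 0 + 19 + 45 + 37 + 133 = 234
N̂ = 674948 / 234 ≈ 2884.4 → 2884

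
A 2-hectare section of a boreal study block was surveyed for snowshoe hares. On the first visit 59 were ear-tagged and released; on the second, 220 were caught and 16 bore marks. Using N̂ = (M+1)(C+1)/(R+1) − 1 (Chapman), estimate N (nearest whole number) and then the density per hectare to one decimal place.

density ≈ 389.5 snowshoe hares per hectare

N̂ = 60·221/17 − 1 = 13260/17 − 1 = 779
Density = N̂ / area = 779 / 2 ≈ 389.50 → 389.5 per hectare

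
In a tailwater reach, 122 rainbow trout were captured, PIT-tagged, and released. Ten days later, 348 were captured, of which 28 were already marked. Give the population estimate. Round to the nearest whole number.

N ≈ 1516

If marked individuals mix randomly, R/C ≈ M/N, giving N ≈ M·C/R.
N = (122 × 348) / 28 = 42456 / 28 ≈ 1516.3 → 1516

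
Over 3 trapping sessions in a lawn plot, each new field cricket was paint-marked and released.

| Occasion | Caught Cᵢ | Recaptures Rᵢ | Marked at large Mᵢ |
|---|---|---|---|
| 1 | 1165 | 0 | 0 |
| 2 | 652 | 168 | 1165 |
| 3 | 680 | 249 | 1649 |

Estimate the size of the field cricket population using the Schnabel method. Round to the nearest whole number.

N ≈ 4511

Σ MᵢCᵢ = 0·1165 + 1165·652 + 1649·680 = 0 + 759580 + 1121320 = 1880900
Σ Rᵢ = 0 + 168 + 249 = 417
N̂ = 1880900 / 417 ≈ 4510.6 → 4511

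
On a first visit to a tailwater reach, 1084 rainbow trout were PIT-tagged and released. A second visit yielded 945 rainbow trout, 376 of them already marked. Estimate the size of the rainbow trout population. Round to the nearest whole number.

N ≈ 2724

If marked individuals mix randomly, R/C ≈ M/N, giving N ≈ M·C/R.
N = (1084 × 945) / 376 = 1024380 / 376 ≈ 2724.4 → 2724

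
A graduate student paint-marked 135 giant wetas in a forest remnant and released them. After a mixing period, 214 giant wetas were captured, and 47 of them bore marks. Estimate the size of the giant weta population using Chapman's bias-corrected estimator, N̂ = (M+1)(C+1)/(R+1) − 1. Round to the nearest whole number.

N̂ = (135+1)(214+1)/(47+1) − 1 = 136·215/48 − 1
= 29240/48 − 1 ≈ 609.2 − 1 ≈ 608.2 → 608

N ≈ 608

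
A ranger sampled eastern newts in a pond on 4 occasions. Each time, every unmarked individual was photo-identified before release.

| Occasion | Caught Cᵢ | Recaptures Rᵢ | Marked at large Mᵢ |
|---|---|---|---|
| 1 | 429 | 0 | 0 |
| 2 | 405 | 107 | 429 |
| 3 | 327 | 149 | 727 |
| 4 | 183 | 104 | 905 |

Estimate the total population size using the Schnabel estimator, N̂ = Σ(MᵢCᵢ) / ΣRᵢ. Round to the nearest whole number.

Σ MᵢCᵢ = 0·429 + 429·405 + 727·327 + 905·183 = 0 + 173745 + 237729 + 165615 = 577089
Σ Rᵢ = 0 + 107 + 149 + 104 = 360
N̂ = 577089 / 360 ≈ 1603.0 → 1603

N ≈ 1603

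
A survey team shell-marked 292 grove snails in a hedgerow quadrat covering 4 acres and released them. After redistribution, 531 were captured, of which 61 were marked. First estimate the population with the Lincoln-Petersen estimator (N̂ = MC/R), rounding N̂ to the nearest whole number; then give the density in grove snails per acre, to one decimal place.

density ≈ 635.5 grove snails per acre

N̂ = 292·531/61 = 155052/61 ≈ 2541.8 → 2542
Density = N̂ / area = 2542 / 4 ≈ 635.50 → 635.5 per acre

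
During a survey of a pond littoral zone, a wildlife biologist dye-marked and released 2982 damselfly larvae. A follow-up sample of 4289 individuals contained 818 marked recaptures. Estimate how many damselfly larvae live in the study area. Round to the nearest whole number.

N = (2982 × 4289) / 818 = 12789798 / 818 ≈ 15635.4 → 15635

N ≈ 15,635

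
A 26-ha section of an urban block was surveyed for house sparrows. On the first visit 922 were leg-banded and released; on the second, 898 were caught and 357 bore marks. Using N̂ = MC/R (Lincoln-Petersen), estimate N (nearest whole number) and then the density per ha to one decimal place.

N̂ = 922·898/357 = 827956/357 ≈ 2319.2 → 2319
Density = N̂ / area = 2319 / 26 ≈ 89.19 → 89.2 per ha

density ≈ 89.2 house sparrows per ha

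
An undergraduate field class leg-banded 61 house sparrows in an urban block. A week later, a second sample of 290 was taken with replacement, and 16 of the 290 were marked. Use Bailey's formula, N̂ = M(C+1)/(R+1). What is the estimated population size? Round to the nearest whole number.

N ≈ 1044

N̂ = 61·(290+1)/(16+1) = 61·291/17 = 17751/17 ≈ 1044.2 → 1044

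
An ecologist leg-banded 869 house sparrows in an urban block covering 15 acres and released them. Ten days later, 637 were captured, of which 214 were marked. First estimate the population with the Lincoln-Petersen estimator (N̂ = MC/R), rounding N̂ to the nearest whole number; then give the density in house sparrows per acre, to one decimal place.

density ≈ 172.5 house sparrows per acre

N̂ = 869·637/214 = 553553/214 ≈ 2586.7 → 2587
Density = N̂ / area = 2587 / 15 ≈ 172.47 → 172.5 per acre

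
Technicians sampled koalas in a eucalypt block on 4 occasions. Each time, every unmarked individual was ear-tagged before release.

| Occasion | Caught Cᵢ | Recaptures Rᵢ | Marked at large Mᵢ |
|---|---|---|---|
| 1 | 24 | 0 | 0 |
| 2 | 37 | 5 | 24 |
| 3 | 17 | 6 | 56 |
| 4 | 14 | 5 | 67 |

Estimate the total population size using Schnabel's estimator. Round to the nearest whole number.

Σ MᵢCᵢ = 0·24 + 24·37 + 56·17 + 67·14 = 0 + 888 + 952 + 938 = 2778
Σ Rᵢ = 0 + 5 + 6 + 5 = 16
N̂ = 2778 / 16 ≈ 173.6 → 174

N ≈ 174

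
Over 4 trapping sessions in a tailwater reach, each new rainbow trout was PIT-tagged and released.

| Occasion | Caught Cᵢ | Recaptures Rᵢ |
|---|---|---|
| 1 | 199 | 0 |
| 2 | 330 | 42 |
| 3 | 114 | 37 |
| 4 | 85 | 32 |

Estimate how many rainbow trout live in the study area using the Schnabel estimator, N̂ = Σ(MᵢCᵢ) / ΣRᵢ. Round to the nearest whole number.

Marked at large before each occasion: Mᵢ = Σⱼ<ᵢ (Cⱼ − Rⱼ) → M1=0, M2=199, M3=487, M4=564
Σ MᵢCᵢ = 0·199 + 199·330 + 487·114 + 564·85 = 0 + 65670 + 55518 + 47940 = 169128
Σ Rᵢ = 0 + 42 + 37 + 32 = 111
N̂ = 169128 / 111 ≈ 1523.7 → 1524

N ≈ 1524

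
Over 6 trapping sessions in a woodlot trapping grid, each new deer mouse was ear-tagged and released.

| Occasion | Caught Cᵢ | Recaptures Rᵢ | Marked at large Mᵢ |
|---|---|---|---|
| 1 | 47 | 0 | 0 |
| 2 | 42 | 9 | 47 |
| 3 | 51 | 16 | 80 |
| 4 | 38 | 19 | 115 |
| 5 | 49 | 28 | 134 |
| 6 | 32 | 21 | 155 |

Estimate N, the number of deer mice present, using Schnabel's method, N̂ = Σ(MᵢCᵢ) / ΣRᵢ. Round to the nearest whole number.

Σ MᵢCᵢ = 0·47 + 47·42 + 80·51 + 115·38 + 134·49 + 155·32 = 0 + 1974 + 4080 + 4370 + 6566 + 4960 = 21950
Σ Rᵢ = 0 + 9 + 16 + 19 + 28 + 21 = 93
N̂ = 21950 / 93 ≈ 236.0 → 236

N ≈ 236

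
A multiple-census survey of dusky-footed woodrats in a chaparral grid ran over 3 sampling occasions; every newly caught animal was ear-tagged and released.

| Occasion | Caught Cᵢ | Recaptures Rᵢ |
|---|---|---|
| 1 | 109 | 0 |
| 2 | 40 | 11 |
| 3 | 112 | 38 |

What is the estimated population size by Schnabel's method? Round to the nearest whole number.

N ≈ 404

Marked at large before each occasion: Mᵢ = Σⱼ<ᵢ (Cⱼ − Rⱼ) → M1=0, M2=109, M3=138
Σ MᵢCᵢ = 0·109 + 109·40 + 138·112 = 0 + 4360 + 15456 = 19816
Σ Rᵢ = 0 + 11 + 38 = 49
N̂ = 19816 / 49 ≈ 404.4 → 404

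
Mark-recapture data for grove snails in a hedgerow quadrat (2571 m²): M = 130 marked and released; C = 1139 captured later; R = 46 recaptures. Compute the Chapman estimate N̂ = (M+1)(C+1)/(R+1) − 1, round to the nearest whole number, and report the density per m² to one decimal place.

density ≈ 1.2 grove snails per m²

N̂ = 131·1140/47 − 1 = 149340/47 − 1 ≈ 3176.4 → 3176
Density = N̂ / area = 3176 / 2571 ≈ 1.24 → 1.2 per m²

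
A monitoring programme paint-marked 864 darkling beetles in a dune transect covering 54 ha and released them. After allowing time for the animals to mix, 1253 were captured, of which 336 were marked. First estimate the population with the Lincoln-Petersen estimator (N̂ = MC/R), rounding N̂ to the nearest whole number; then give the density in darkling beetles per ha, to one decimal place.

density ≈ 59.7 darkling beetles per ha

N̂ = 864·1253/336 = 1082592/336 = 3222
Density = N̂ / area = 3222 / 54 ≈ 59.67 → 59.7 per ha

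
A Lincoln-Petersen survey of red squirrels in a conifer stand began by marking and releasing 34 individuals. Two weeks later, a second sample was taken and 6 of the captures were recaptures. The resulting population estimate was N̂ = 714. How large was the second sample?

From N = M·C/R: C = N·R / M = 714·6 / 34 = 4284 / 34 = 126.

C = 126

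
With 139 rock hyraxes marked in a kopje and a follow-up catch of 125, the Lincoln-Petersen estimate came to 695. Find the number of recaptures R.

R = 25

From N = M·C/R: R = M·C / N = 139·125 / 695 = 17375 / 695 = 25.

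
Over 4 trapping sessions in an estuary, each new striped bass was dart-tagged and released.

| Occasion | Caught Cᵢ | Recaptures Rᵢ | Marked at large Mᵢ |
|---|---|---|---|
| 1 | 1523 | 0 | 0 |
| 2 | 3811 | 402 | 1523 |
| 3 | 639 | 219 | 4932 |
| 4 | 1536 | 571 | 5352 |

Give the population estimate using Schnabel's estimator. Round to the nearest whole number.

Σ MᵢCᵢ = 0·1523 + 1523·3811 + 4932·639 + 5352·1536 = 0 + 5804153 + 3151548 + 8220672 = 17176373
Σ Rᵢ = 0 + 402 + 219 + 571 = 1192
N̂ = 17176373 / 1192 ≈ 14409.7 → 14410

N ≈ 14,410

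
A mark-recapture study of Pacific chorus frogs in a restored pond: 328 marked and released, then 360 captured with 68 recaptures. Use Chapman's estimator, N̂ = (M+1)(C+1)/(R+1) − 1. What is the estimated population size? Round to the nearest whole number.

N ≈ 1720

N̂ = (328+1)(360+1)/(68+1) − 1 = 329·361/69 − 1
= 118769/69 − 1 ≈ 1721.3 − 1 ≈ 1720.3 → 1720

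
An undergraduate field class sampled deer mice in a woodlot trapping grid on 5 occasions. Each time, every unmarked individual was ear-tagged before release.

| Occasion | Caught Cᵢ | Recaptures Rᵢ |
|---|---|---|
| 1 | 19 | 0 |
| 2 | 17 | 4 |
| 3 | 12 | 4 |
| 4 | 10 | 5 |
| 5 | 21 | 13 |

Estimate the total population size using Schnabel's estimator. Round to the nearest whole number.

N ≈ 79

Marked at large before each occasion: Mᵢ = Σⱼ<ᵢ (Cⱼ − Rⱼ) → M1=0, M2=19, M3=32, M4=40, M5=45
Σ MᵢCᵢ = 0·19 + 19·17 + 32·12 + 40·10 + 45·21 = 0 + 323 + 384 + 400 + 945 = 2052
Σ Rᵢ = 0 + 4 + 4 + 5 + 13 = 26
N̂ = 2052 / 26 ≈ 78.9 → 79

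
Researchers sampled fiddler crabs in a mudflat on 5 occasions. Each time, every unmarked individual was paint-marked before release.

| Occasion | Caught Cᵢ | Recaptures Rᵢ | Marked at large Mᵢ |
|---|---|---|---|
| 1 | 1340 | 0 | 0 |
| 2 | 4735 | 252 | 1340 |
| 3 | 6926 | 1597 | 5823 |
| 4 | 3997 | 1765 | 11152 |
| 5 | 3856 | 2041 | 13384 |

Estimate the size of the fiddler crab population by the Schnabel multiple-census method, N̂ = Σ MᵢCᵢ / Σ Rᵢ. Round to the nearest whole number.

Σ MᵢCᵢ = 0·1340 + 1340·4735 + 5823·6926 + 11152·3997 + 13384·3856 = 0 + 6344900 + 40330098 + 44574544 + 51608704 = 142858246
Σ Rᵢ = 0 + 252 + 1597 + 1765 + 2041 = 5655
N̂ = 142858246 / 5655 ≈ 25262.3 → 25262

N ≈ 25,262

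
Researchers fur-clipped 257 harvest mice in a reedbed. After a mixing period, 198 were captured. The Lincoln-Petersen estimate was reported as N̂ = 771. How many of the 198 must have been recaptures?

From N = M·C/R: R = M·C / N = 257·198 / 771 = 50886 / 771 = 66.

R = 66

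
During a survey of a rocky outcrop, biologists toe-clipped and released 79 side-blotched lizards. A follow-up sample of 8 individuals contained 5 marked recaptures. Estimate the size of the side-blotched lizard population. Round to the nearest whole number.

Lincoln-Petersen assumes M/N = R/C, so N = M·C / R.
N = (79 × 8) / 5 = 632 / 5 ≈ 126.4 → 126

N ≈ 126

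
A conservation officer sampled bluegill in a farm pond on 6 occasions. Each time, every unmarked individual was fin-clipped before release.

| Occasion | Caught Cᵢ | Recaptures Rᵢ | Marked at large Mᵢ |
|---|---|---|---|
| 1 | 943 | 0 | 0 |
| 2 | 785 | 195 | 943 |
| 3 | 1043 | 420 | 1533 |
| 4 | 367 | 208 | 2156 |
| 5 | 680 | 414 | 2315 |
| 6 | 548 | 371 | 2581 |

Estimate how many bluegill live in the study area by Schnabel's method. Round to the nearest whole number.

Σ MᵢCᵢ = 0·943 + 943·785 + 1533·1043 + 2156·367 + 2315·680 + 2581·548 = 0 + 740255 + 1598919 + 791252 + 1574200 + 1414388 = 6119014
Σ Rᵢ = 0 + 195 + 420 + 208 + 414 + 371 = 1608
N̂ = 6119014 / 1608 ≈ 3805.4 → 3805

N ≈ 3805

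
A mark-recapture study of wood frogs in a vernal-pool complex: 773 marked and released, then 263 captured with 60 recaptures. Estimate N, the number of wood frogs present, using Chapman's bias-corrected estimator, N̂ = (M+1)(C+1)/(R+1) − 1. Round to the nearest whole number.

N ≈ 3349

N̂ = (773+1)(263+1)/(60+1) − 1 = 774·264/61 − 1
= 204336/61 − 1 ≈ 3349.8 − 1 ≈ 3348.8 → 3349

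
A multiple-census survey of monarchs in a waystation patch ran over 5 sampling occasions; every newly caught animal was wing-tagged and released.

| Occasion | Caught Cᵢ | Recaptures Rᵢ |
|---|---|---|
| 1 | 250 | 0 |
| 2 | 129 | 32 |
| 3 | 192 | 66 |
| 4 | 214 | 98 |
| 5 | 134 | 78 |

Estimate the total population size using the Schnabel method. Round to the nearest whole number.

N ≈ 1018

Marked at large before each occasion: Mᵢ = Σⱼ<ᵢ (Cⱼ − Rⱼ) → M1=0, M2=250, M3=347, M4=473, M5=589
Σ MᵢCᵢ = 0·250 + 250·129 + 347·192 + 473·214 + 589·134 = 0 + 32250 + 66624 + 101222 + 78926 = 279022
Σ Rᵢ = 0 + 32 + 66 + 98 + 78 = 274
N̂ = 279022 / 274 ≈ 1018.3 → 1018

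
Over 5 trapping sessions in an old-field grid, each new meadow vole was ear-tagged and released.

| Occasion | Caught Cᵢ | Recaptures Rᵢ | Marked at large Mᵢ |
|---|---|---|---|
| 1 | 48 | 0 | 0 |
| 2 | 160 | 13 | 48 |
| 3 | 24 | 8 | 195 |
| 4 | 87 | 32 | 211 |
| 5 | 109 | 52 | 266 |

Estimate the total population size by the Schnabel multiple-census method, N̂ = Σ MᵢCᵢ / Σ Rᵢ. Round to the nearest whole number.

Σ MᵢCᵢ = 0·48 + 48·160 + 195·24 + 211·87 + 266·109 = 0 + 7680 + 4680 + 18357 + 28994 = 59711
Σ Rᵢ = 0 + 13 + 8 + 32 + 52 = 105
N̂ = 59711 / 105 ≈ 568.7 → 569

N ≈ 569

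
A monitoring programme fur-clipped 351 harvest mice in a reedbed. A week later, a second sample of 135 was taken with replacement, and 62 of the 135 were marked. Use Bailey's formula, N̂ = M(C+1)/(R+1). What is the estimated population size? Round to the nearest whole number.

N ≈ 758

N̂ = 351·(135+1)/(62+1) = 351·136/63 = 47736/63 ≈ 757.7 → 758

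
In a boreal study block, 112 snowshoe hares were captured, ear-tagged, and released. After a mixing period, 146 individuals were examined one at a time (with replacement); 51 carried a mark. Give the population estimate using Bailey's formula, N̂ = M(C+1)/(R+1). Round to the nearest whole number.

N ≈ 317

N̂ = 112·(146+1)/(51+1) = 112·147/52 = 16464/52 ≈ 316.6 → 317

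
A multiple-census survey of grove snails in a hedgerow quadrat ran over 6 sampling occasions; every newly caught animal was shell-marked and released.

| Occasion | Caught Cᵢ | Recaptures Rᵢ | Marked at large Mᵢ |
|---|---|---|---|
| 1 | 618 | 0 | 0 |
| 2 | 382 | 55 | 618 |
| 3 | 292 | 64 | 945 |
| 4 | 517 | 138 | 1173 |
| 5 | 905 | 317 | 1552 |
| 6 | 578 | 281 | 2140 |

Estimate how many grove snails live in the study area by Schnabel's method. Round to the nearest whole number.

N ≈ 4398

Σ MᵢCᵢ = 0·618 + 618·382 + 945·292 + 1173·517 + 1552·905 + 2140·578 = 0 + 236076 + 275940 + 606441 + 1404560 + 1236920 = 3759937
Σ Rᵢ = 0 + 55 + 64 + 138 + 317 + 281 = 855
N̂ = 3759937 / 855 ≈ 4397.6 → 4398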